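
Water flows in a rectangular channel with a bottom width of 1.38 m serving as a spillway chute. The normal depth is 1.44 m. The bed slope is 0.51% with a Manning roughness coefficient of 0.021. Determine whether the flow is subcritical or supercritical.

subcritical

Flow area A = b·y = 1.38 × 1.44 = 1.987 m². Wetted perimeter P = b + 2y = 1.38 + 2×1.44 = 4.26 m.
Hydraulic radius R = A/P = 1.987/4.26 = 0.4665 m.
V = (1/n) R^(2/3) √S = (1/0.021) × 0.4665^(2/3) × √0.0051 = 2.045 m/s. Hydraulic depth D_h = A/T = 1.987/1.38 = 1.44 m.
Froude number Fr = V/√(g·D_h) = 2.045/√(9.81×1.44) = 0.544, which is less than 1, so the flow is subcritical.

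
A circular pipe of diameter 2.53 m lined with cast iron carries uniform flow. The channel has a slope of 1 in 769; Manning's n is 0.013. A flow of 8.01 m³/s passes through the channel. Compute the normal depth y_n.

Manning's equation rearranged: A R^(2/3) = nQ / (1·√S) = 0.013 × 8.01 / (√0.0013) = 2.888.
At y = 1.49 m: A R^(2/3) = 2.418 — too small.
At y = 1.68 m: A R^(2/3) = 2.888 — close enough.

y_n = 1.68 m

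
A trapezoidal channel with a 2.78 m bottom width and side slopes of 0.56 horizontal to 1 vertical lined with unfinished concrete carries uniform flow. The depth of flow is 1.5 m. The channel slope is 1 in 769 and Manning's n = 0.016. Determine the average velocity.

With bottom width b = 2.78 m and side slope z = 0.56: A = (b + zy)y = (2.78 + 0.56×1.5)×1.5 = 5.43 m²; P = b + 2y√(1+z²) = 2.78 + 2×1.5×1.146 = 6.218 m.
Hydraulic radius R = A/P = 5.43/6.218 = 0.8732 m.
From Manning's equation, V = (1/n) R^(2/3) S^(1/2) = (1/0.016) × 0.8732^(2/3) × 0.0013^(1/2) = 2.06 m/s.

V = 2.06 m/s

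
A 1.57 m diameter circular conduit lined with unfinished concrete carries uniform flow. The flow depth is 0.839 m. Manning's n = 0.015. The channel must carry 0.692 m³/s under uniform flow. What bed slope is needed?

For a circular section of diameter D = 1.57 m at depth y = 0.839 m, the central angle is θ = 2 arccos(1 − 2y/D) = 3.279 rad. Then A = (D²/8)(θ − sin θ) = 1.053 m² and P = Dθ/2 = 2.574 m.
Hydraulic radius R = A/P = 1.053/2.574 = 0.4089 m.
From Manning's equation, S = [nQ / (1 A R^(2/3))]² = [0.015 × 0.692 / (1 × 1.053 × 0.4089^(2/3))]² = 0.00032.

S = 0.00032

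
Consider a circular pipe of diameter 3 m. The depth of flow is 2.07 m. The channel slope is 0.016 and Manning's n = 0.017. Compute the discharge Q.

Q = 35.7 m³/s

For a circular section of diameter D = 3 m at depth y = 2.07 m, the central angle is θ = 2 arccos(1 − 2y/D) = 3.921 rad. Then A = (D²/8)(θ − sin θ) = 5.202 m² and P = Dθ/2 = 5.882 m.
Hydraulic radius R = A/P = 5.202/5.882 = 0.8845 m.
Manning's equation: Q = (1/n) A R^(2/3) S^(1/2) = (1/0.017) × 5.202 × 0.8845^(2/3) × 0.016^(1/2) = 35.7 m³/s.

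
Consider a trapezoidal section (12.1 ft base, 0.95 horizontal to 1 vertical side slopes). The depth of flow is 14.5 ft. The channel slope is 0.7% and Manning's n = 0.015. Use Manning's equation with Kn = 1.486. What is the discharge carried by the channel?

Q = 11600 ft³/s

With bottom width b = 12.1 ft and side slope z = 0.95: A = (b + zy)y = (12.1 + 0.95×14.5)×14.5 = 375.2 ft²; P = b + 2y√(1+z²) = 12.1 + 2×14.5×1.379 = 52.1 ft.
Hydraulic radius R = A/P = 375.2/52.1 = 7.201 ft.
Manning's equation: Q = (1.486/n) A R^(2/3) S^(1/2) = (1.486/0.015) × 375.2 × 7.201^(2/3) × 0.007^(1/2) = 11600 ft³/s.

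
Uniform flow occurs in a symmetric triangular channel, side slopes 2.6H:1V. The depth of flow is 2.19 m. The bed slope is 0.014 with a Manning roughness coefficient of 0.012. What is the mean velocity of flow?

V = 10 m/s

For a triangular section with side slope z = 2.6: A = zy² = 2.6×2.19² = 12.47 m²; P = 2y√(1+z²) = 2×2.19×2.786 = 12.2 m.
Hydraulic radius R = A/P = 12.47/12.2 = 1.022 m.
From Manning's equation, V = (1/n) R^(2/3) S^(1/2) = (1/0.012) × 1.022^(2/3) × 0.014^(1/2) = 10 m/s.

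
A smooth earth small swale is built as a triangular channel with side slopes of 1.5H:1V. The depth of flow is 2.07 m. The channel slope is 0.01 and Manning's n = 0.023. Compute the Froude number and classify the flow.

For a triangular section with side slope z = 1.5: A = zy² = 1.5×2.07² = 6.427 m²; P = 2y√(1+z²) = 2×2.07×1.803 = 7.463 m.
Hydraulic radius R = A/P = 6.427/7.463 = 0.8612 m.
V = (1/n) R^(2/3) √S = (1/0.023) × 0.8612^(2/3) × √0.01 = 3.935 m/s. Hydraulic depth D_h = A/T = 6.427/6.21 = 1.035 m.
Froude number Fr = V/√(g·D_h) = 3.935/√(9.81×1.035) = 1.24, which is greater than 1, so the flow is supercritical.

supercritical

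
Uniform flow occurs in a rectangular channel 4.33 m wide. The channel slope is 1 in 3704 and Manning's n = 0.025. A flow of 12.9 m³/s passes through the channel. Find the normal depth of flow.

Manning's equation rearranged: A R^(2/3) = nQ / (1·√S) = 0.025 × 12.9 / (√0.00027) = 19.63.
At y = 2.63 m: A R^(2/3) = 12.77 — low.
At y = 3.69 m: A R^(2/3) = 19.66 — ≈ 19.63.

y_n = 3.69 m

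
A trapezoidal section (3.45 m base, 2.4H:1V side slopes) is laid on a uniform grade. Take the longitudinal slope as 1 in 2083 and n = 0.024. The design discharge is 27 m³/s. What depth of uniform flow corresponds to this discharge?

Manning's equation rearranged: A R^(2/3) = nQ / (1·√S) = 0.024 × 27 / (√0.0004801) = 29.57.
Trying y = 2.74 m: A R^(2/3) = 36.83 — too large.
Trying y = 2.04 m: A R^(2/3) = 19.34 — too small.
Trying y = 2.48 m: A R^(2/3) = 29.55 — matches.

y_n = 2.48 m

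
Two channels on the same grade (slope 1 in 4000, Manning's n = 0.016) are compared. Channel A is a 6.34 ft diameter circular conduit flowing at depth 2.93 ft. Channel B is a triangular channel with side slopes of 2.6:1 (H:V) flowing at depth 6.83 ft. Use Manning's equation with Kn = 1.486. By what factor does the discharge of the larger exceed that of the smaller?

14

Channel A: For a circular section of diameter D = 6.34 ft at depth y = 2.93 ft, the central angle is θ = 2 arccos(1 − 2y/D) = 2.99 rad. Then A = (D²/8)(θ − sin θ) = 14.26 ft² and P = Dθ/2 = 9.478 ft. Hydraulic radius R = A/P = 14.26/9.478 = 1.505 ft. Q_A = (1.486/0.016)·14.26·1.505^(2/3)·√0.00025 = 27.51 ft³/s.
Channel B: For a triangular section with side slope z = 2.6: A = zy² = 2.6×6.83² = 121.3 ft²; P = 2y√(1+z²) = 2×6.83×2.786 = 38.05 ft. Hydraulic radius R = A/P = 121.3/38.05 = 3.187 ft. Q_B = (1.486/0.016)·121.3·3.187^(2/3)·√0.00025 = 385.7 ft³/s.
The larger discharge is 385.7 ft³/s and the smaller is 27.51 ft³/s; the ratio is 14.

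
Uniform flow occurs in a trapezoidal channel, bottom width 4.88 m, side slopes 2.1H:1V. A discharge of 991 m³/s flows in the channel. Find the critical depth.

At critical depth, Q² T / (g A³) = 1, i.e. A³/T = Q²/g = 991²/9.81 = 100100.
Try y = 6.68 m: A³/T = 61180 — short.
Try y = 8.25 m: A³/T = 155500 — over.
Try y = 7.47 m: A³/T = 100000 — matches.

y_c = 7.47 m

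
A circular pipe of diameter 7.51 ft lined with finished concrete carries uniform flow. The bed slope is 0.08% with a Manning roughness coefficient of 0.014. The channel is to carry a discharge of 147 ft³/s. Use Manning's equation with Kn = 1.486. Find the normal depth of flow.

y_n = 4.75 ft

Manning's equation rearranged: A R^(2/3) = nQ / (1.486·√S) = 0.014 × 147 / (1.486 × √0.0008) = 48.96.
Try y = 3.93 ft: A R^(2/3) = 36.39 — short.
Try y = 4.75 ft: A R^(2/3) = 49.02 — ≈ 48.96.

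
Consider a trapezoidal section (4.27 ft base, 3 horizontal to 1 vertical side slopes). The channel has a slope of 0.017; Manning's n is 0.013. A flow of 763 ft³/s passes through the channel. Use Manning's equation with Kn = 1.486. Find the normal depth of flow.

y_n = 2.86 ft

Manning's equation rearranged: A R^(2/3) = nQ / (1.486·√S) = 0.013 × 763 / (1.486 × √0.017) = 51.19.
Trying y = 2.54 ft: A R^(2/3) = 39.31 — too small.
Trying y = 2.86 ft: A R^(2/3) = 51.19 — ≈ 51.19.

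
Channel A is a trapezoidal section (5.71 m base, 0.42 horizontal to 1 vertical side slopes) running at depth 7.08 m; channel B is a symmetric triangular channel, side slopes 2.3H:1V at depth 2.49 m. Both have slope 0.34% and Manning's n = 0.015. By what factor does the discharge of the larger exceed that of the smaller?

8.06

Channel A: With bottom width b = 5.71 m and side slope z = 0.42: A = (b + zy)y = (5.71 + 0.42×7.08)×7.08 = 61.48 m²; P = b + 2y√(1+z²) = 5.71 + 2×7.08×1.085 = 21.07 m. Hydraulic radius R = A/P = 61.48/21.07 = 2.918 m. Q_A = (1/0.015)·61.48·2.918^(2/3)·√0.0034 = 488 m³/s.
Channel B: For a triangular section with side slope z = 2.3: A = zy² = 2.3×2.49² = 14.26 m²; P = 2y√(1+z²) = 2×2.49×2.508 = 12.49 m. Hydraulic radius R = A/P = 14.26/12.49 = 1.142 m. Q_B = (1/0.015)·14.26·1.142^(2/3)·√0.0034 = 60.56 m³/s.
The larger discharge is 488 m³/s and the smaller is 60.56 m³/s; the ratio is 8.06.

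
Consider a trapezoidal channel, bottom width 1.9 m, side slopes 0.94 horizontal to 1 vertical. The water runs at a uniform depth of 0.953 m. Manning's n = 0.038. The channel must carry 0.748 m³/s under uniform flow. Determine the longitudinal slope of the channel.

With bottom width b = 1.9 m and side slope z = 0.94: A = (b + zy)y = (1.9 + 0.94×0.953)×0.953 = 2.664 m²; P = b + 2y√(1+z²) = 1.9 + 2×0.953×1.372 = 4.516 m.
Hydraulic radius R = A/P = 2.664/4.516 = 0.59 m.
From Manning's equation, S = [nQ / (1 A R^(2/3))]² = [0.038 × 0.748 / (1 × 2.664 × 0.59^(2/3))]² = 0.00023.

S = 0.00023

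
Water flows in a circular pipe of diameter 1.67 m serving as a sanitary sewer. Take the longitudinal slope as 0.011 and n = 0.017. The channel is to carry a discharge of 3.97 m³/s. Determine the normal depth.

Manning's equation rearranged: A R^(2/3) = nQ / (1·√S) = 0.017 × 3.97 / (√0.011) = 0.6435.
At y = 1.02 m: A R^(2/3) = 0.8446 — over.
At y = 0.6 m: A R^(2/3) = 0.338 — short.
At y = 0.86 m: A R^(2/3) = 0.643 — matches.

y_n = 0.86 m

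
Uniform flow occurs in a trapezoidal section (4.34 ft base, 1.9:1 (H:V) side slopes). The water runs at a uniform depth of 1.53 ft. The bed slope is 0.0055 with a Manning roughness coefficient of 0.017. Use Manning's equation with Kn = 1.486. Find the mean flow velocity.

With bottom width b = 4.34 ft and side slope z = 1.9: A = (b + zy)y = (4.34 + 1.9×1.53)×1.53 = 11.09 ft²; P = b + 2y√(1+z²) = 4.34 + 2×1.53×2.147 = 10.91 ft.
Hydraulic radius R = A/P = 11.09/10.91 = 1.016 ft.
From Manning's equation, V = (1.486/n) R^(2/3) S^(1/2) = (1.486/0.017) × 1.016^(2/3) × 0.0055^(1/2) = 6.55 ft/s.

V = 6.55 ft/s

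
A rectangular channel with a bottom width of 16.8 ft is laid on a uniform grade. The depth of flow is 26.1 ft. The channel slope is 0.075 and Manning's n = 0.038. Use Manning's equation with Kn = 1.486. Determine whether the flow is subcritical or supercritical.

Flow area A = b·y = 16.8 × 26.1 = 438.5 ft². Wetted perimeter P = b + 2y = 16.8 + 2×26.1 = 69 ft.
Hydraulic radius R = A/P = 438.5/69 = 6.355 ft.
V = (1.486/n) R^(2/3) √S = (1.486/0.038) × 6.355^(2/3) × √0.075 = 36.74 ft/s. Hydraulic depth D_h = A/T = 438.5/16.8 = 26.1 ft.
Froude number Fr = V/√(g·D_h) = 36.74/√(32.2×26.1) = 1.27, which is greater than 1, so the flow is supercritical.

supercritical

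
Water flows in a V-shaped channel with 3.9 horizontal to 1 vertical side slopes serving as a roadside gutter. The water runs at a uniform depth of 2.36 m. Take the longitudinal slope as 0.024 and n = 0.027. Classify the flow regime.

For a triangular section with side slope z = 3.9: A = zy² = 3.9×2.36² = 21.72 m²; P = 2y√(1+z²) = 2×2.36×4.026 = 19 m.
Hydraulic radius R = A/P = 21.72/19 = 1.143 m.
V = (1/n) R^(2/3) √S = (1/0.027) × 1.143^(2/3) × √0.024 = 6.273 m/s. Hydraulic depth D_h = A/T = 21.72/18.41 = 1.18 m.
Froude number Fr = V/√(g·D_h) = 6.273/√(9.81×1.18) = 1.84, which is greater than 1, so the flow is supercritical.

supercritical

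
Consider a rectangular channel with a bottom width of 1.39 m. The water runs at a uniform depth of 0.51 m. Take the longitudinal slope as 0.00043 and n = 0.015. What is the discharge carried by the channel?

Flow area A = b·y = 1.39 × 0.51 = 0.7089 m². Wetted perimeter P = b + 2y = 1.39 + 2×0.51 = 2.41 m.
Hydraulic radius R = A/P = 0.7089/2.41 = 0.2941 m.
Manning's equation: Q = (1/n) A R^(2/3) S^(1/2) = (1/0.015) × 0.7089 × 0.2941^(2/3) × 0.00043^(1/2) = 0.433 m³/s.

Q = 0.433 m³/s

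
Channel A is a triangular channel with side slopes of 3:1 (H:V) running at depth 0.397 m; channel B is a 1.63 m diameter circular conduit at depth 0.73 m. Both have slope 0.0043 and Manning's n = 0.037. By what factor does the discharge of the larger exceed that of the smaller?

Channel A: For a triangular section with side slope z = 3: A = zy² = 3×0.397² = 0.4728 m²; P = 2y√(1+z²) = 2×0.397×3.162 = 2.511 m. Hydraulic radius R = A/P = 0.4728/2.511 = 0.1883 m. Q_A = (1/0.037)·0.4728·0.1883^(2/3)·√0.0043 = 0.2753 m³/s.
Channel B: For a circular section of diameter D = 1.63 m at depth y = 0.73 m, the central angle is θ = 2 arccos(1 − 2y/D) = 2.933 rad. Then A = (D²/8)(θ − sin θ) = 0.9051 m² and P = Dθ/2 = 2.39 m. Hydraulic radius R = A/P = 0.9051/2.39 = 0.3787 m. Q_B = (1/0.037)·0.9051·0.3787^(2/3)·√0.0043 = 0.8396 m³/s.
The larger discharge is 0.8396 m³/s and the smaller is 0.2753 m³/s; the ratio is 3.05.

3.05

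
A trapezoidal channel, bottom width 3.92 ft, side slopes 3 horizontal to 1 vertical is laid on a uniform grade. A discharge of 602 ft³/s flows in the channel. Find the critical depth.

At critical depth, Q² T / (g A³) = 1, i.e. A³/T = Q²/g = 602²/32.2 = 11250.
At y = 5.01 ft: A³/T = 25180 — high.
At y = 3.27 ft: A³/T = 3845 — low.
At y = 4.18 ft: A³/T = 11230 — close enough.

y_c = 4.18 ft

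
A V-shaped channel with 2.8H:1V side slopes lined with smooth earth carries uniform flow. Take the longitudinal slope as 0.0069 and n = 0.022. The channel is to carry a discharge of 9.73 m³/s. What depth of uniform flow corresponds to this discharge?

y_n = 1.17 m

Manning's equation rearranged: A R^(2/3) = nQ / (1·√S) = 0.022 × 9.73 / (√0.0069) = 2.577.
At y = 1.47 m: A R^(2/3) = 4.734 — high.
At y = 0.801 m: A R^(2/3) = 0.9378 — low.
At y = 1.17 m: A R^(2/3) = 2.576 — ≈ 2.577.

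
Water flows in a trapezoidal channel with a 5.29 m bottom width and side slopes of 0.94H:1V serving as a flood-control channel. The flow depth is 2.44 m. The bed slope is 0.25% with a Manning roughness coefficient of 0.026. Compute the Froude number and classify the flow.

With bottom width b = 5.29 m and side slope z = 0.94: A = (b + zy)y = (5.29 + 0.94×2.44)×2.44 = 18.5 m²; P = b + 2y√(1+z²) = 5.29 + 2×2.44×1.372 = 11.99 m.
Hydraulic radius R = A/P = 18.5/11.99 = 1.544 m.
V = (1/n) R^(2/3) √S = (1/0.026) × 1.544^(2/3) × √0.0025 = 2.569 m/s. Hydraulic depth D_h = A/T = 18.5/9.877 = 1.873 m.
Froude number Fr = V/√(g·D_h) = 2.569/√(9.81×1.873) = 0.599, which is less than 1, so the flow is subcritical.

subcritical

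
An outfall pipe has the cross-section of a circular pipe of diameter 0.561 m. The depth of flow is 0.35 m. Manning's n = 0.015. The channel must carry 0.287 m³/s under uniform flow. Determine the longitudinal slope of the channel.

For a circular section of diameter D = 0.561 m at depth y = 0.35 m, the central angle is θ = 2 arccos(1 − 2y/D) = 3.642 rad. Then A = (D²/8)(θ − sin θ) = 0.1622 m² and P = Dθ/2 = 1.022 m.
Hydraulic radius R = A/P = 0.1622/1.022 = 0.1587 m.
From Manning's equation, S = [nQ / (1 A R^(2/3))]² = [0.015 × 0.287 / (1 × 0.1622 × 0.1587^(2/3))]² = 0.0082.

S = 0.0082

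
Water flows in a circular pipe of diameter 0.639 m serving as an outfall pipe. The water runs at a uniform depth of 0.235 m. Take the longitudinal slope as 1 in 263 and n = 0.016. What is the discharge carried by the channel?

For a circular section of diameter D = 0.639 m at depth y = 0.235 m, the central angle is θ = 2 arccos(1 − 2y/D) = 2.606 rad. Then A = (D²/8)(θ − sin θ) = 0.107 m² and P = Dθ/2 = 0.8327 m.
Hydraulic radius R = A/P = 0.107/0.8327 = 0.1285 m.
Manning's equation: Q = (1/n) A R^(2/3) S^(1/2) = (1/0.016) × 0.107 × 0.1285^(2/3) × 0.003802^(1/2) = 0.105 m³/s.

Q = 0.105 m³/s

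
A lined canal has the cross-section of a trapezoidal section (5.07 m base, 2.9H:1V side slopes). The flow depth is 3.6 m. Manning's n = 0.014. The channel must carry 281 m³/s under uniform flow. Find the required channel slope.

S = 0.0019

With bottom width b = 5.07 m and side slope z = 2.9: A = (b + zy)y = (5.07 + 2.9×3.6)×3.6 = 55.84 m²; P = b + 2y√(1+z²) = 5.07 + 2×3.6×3.068 = 27.16 m.
Hydraulic radius R = A/P = 55.84/27.16 = 2.056 m.
From Manning's equation, S = [nQ / (1 A R^(2/3))]² = [0.014 × 281 / (1 × 55.84 × 2.056^(2/3))]² = 0.0019.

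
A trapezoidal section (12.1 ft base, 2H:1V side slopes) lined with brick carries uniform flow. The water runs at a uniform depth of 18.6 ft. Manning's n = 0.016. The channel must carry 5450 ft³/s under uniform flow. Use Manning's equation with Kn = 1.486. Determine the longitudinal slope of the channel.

S = 0.0002

With bottom width b = 12.1 ft and side slope z = 2: A = (b + zy)y = (12.1 + 2×18.6)×18.6 = 917 ft²; P = b + 2y√(1+z²) = 12.1 + 2×18.6×2.236 = 95.28 ft.
Hydraulic radius R = A/P = 917/95.28 = 9.624 ft.
From Manning's equation, S = [nQ / (1.486 A R^(2/3))]² = [0.016 × 5450 / (1.486 × 917 × 9.624^(2/3))]² = 0.0002.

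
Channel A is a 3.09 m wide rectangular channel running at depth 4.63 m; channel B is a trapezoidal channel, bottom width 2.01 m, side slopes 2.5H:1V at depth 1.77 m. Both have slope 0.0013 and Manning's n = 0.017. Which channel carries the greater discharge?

channel A

Channel A: Flow area A = b·y = 3.09 × 4.63 = 14.31 m². Wetted perimeter P = b + 2y = 3.09 + 2×4.63 = 12.35 m. Hydraulic radius R = A/P = 14.31/12.35 = 1.158 m. Q_A = (1/0.017)·14.31·1.158^(2/3)·√0.0013 = 33.47 m³/s.
Channel B: With bottom width b = 2.01 m and side slope z = 2.5: A = (b + zy)y = (2.01 + 2.5×1.77)×1.77 = 11.39 m²; P = b + 2y√(1+z²) = 2.01 + 2×1.77×2.693 = 11.54 m. Hydraulic radius R = A/P = 11.39/11.54 = 0.9868 m. Q_B = (1/0.017)·11.39·0.9868^(2/3)·√0.0013 = 23.94 m³/s.
Q_A = 33.47 m³/s vs Q_B = 23.94 m³/s, so channel A carries more.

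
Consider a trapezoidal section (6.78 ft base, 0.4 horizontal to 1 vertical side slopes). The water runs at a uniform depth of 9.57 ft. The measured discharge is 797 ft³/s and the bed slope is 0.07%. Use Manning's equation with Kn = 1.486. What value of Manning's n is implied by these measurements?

With bottom width b = 6.78 ft and side slope z = 0.4: A = (b + zy)y = (6.78 + 0.4×9.57)×9.57 = 101.5 ft²; P = b + 2y√(1+z²) = 6.78 + 2×9.57×1.077 = 27.39 ft.
Hydraulic radius R = A/P = 101.5/27.39 = 3.706 ft.
Rearranging Manning's equation: n = (1.486/Q) A R^(2/3) S^(1/2) = (1.486/797) × 101.5 × 3.706^(2/3) × √0.0007 = 0.012.

n = 0.012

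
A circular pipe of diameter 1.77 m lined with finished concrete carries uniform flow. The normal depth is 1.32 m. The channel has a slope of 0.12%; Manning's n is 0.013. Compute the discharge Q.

For a circular section of diameter D = 1.77 m at depth y = 1.32 m, the central angle is θ = 2 arccos(1 − 2y/D) = 4.169 rad. Then A = (D²/8)(θ − sin θ) = 1.968 m² and P = Dθ/2 = 3.69 m.
Hydraulic radius R = A/P = 1.968/3.69 = 0.5334 m.
Manning's equation: Q = (1/n) A R^(2/3) S^(1/2) = (1/0.013) × 1.968 × 0.5334^(2/3) × 0.0012^(1/2) = 3.45 m³/s.

Q = 3.45 m³/s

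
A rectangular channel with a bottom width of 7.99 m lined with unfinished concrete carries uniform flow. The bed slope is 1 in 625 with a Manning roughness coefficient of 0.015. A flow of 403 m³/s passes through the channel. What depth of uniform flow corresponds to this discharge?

Manning's equation rearranged: A R^(2/3) = nQ / (1·√S) = 0.015 × 403 / (√0.0016) = 151.1.
Trying y = 8.12 m: A R^(2/3) = 125.1 — short.
Trying y = 10.8 m: A R^(2/3) = 176.1 — over.
Trying y = 9.49 m: A R^(2/3) = 151 — matches.

y_n = 9.49 m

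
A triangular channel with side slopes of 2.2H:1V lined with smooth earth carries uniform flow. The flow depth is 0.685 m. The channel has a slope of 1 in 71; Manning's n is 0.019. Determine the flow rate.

Q = 2.96 m³/s

For a triangular section with side slope z = 2.2: A = zy² = 2.2×0.685² = 1.032 m²; P = 2y√(1+z²) = 2×0.685×2.417 = 3.311 m.
Hydraulic radius R = A/P = 1.032/3.311 = 0.3118 m.
Manning's equation: Q = (1/n) A R^(2/3) S^(1/2) = (1/0.019) × 1.032 × 0.3118^(2/3) × 0.01408^(1/2) = 2.96 m³/s.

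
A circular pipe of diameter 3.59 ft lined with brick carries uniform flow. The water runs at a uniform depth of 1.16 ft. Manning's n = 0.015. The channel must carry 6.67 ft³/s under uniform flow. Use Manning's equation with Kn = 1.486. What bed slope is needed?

S = 0.001

For a circular section of diameter D = 3.59 ft at depth y = 1.16 ft, the central angle is θ = 2 arccos(1 − 2y/D) = 2.418 rad. Then A = (D²/8)(θ − sin θ) = 2.83 ft² and P = Dθ/2 = 4.341 ft.
Hydraulic radius R = A/P = 2.83/4.341 = 0.6519 ft.
From Manning's equation, S = [nQ / (1.486 A R^(2/3))]² = [0.015 × 6.67 / (1.486 × 2.83 × 0.6519^(2/3))]² = 0.001.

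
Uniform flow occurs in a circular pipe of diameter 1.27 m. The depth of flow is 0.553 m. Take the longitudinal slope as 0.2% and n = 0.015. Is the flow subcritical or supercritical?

For a circular section of diameter D = 1.27 m at depth y = 0.553 m, the central angle is θ = 2 arccos(1 − 2y/D) = 2.883 rad. Then A = (D²/8)(θ − sin θ) = 0.5295 m² and P = Dθ/2 = 1.83 m.
Hydraulic radius R = A/P = 0.5295/1.83 = 0.2893 m.
V = (1/n) R^(2/3) √S = (1/0.015) × 0.2893^(2/3) × √0.002 = 1.304 m/s. Hydraulic depth D_h = A/T = 0.5295/1.259 = 0.4205 m.
Froude number Fr = V/√(g·D_h) = 1.304/√(9.81×0.4205) = 0.642, which is less than 1, so the flow is subcritical.

subcritical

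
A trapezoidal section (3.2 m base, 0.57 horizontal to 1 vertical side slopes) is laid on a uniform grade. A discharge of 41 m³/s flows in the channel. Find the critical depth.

y_c = 2.23 m

At critical depth, Q² T / (g A³) = 1, i.e. A³/T = Q²/g = 41²/9.81 = 171.4.
At y = 2.48 m: A³/T = 248.5 — high.
At y = 1.91 m: A³/T = 102.2 — low.
At y = 2.23 m: A³/T = 172.6 — close enough.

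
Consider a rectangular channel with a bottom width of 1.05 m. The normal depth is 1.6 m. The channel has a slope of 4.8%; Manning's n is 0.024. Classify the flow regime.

supercritical

Flow area A = b·y = 1.05 × 1.6 = 1.68 m². Wetted perimeter P = b + 2y = 1.05 + 2×1.6 = 4.25 m.
Hydraulic radius R = A/P = 1.68/4.25 = 0.3953 m.
V = (1/n) R^(2/3) √S = (1/0.024) × 0.3953^(2/3) × √0.048 = 4.917 m/s. Hydraulic depth D_h = A/T = 1.68/1.05 = 1.6 m.
Froude number Fr = V/√(g·D_h) = 4.917/√(9.81×1.6) = 1.24, which is greater than 1, so the flow is supercritical.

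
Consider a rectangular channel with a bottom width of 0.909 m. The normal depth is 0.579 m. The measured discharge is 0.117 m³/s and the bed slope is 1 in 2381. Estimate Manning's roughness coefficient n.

Flow area A = b·y = 0.909 × 0.579 = 0.5263 m². Wetted perimeter P = b + 2y = 0.909 + 2×0.579 = 2.067 m.
Hydraulic radius R = A/P = 0.5263/2.067 = 0.2546 m.
Rearranging Manning's equation: n = (1/Q) A R^(2/3) S^(1/2) = (1/0.117) × 0.5263 × 0.2546^(2/3) × √0.00042 = 0.037.

n = 0.037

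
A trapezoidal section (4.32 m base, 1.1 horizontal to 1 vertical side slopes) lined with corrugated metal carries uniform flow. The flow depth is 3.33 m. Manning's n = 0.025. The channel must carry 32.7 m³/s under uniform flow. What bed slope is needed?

With bottom width b = 4.32 m and side slope z = 1.1: A = (b + zy)y = (4.32 + 1.1×3.33)×3.33 = 26.58 m²; P = b + 2y√(1+z²) = 4.32 + 2×3.33×1.487 = 14.22 m.
Hydraulic radius R = A/P = 26.58/14.22 = 1.869 m.
From Manning's equation, S = [nQ / (1 A R^(2/3))]² = [0.025 × 32.7 / (1 × 26.58 × 1.869^(2/3))]² = 0.000411.

S = 0.000411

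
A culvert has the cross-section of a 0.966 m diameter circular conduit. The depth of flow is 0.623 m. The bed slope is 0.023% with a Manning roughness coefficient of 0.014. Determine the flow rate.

For a circular section of diameter D = 0.966 m at depth y = 0.623 m, the central angle is θ = 2 arccos(1 − 2y/D) = 3.73 rad. Then A = (D²/8)(θ − sin θ) = 0.4998 m² and P = Dθ/2 = 1.801 m.
Hydraulic radius R = A/P = 0.4998/1.801 = 0.2774 m.
Manning's equation: Q = (1/n) A R^(2/3) S^(1/2) = (1/0.014) × 0.4998 × 0.2774^(2/3) × 0.00023^(1/2) = 0.23 m³/s.

Q = 0.23 m³/s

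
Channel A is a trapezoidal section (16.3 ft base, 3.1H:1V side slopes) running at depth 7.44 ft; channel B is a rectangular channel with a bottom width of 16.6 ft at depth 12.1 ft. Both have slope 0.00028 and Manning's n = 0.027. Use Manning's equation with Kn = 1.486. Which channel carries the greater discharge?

channel A

Channel A: With bottom width b = 16.3 ft and side slope z = 3.1: A = (b + zy)y = (16.3 + 3.1×7.44)×7.44 = 292.9 ft²; P = b + 2y√(1+z²) = 16.3 + 2×7.44×3.257 = 64.77 ft. Hydraulic radius R = A/P = 292.9/64.77 = 4.522 ft. Q_A = (1.486/0.027)·292.9·4.522^(2/3)·√0.00028 = 737.5 ft³/s.
Channel B: Flow area A = b·y = 16.6 × 12.1 = 200.9 ft². Wetted perimeter P = b + 2y = 16.6 + 2×12.1 = 40.8 ft. Hydraulic radius R = A/P = 200.9/40.8 = 4.923 ft. Q_B = (1.486/0.027)·200.9·4.923^(2/3)·√0.00028 = 535.3 ft³/s.
Q_A = 737.5 ft³/s vs Q_B = 535.3 ft³/s, so channel A carries more.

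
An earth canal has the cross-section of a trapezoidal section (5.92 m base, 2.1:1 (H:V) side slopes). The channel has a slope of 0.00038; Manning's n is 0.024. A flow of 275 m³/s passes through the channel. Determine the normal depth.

Manning's equation rearranged: A R^(2/3) = nQ / (1·√S) = 0.024 × 275 / (√0.00038) = 338.6.
At y = 7.74 m: A R^(2/3) = 439.2 — too large.
At y = 5.3 m: A R^(2/3) = 186.1 — too small.
At y = 6.91 m: A R^(2/3) = 338.3 — matches.

y_n = 6.91 m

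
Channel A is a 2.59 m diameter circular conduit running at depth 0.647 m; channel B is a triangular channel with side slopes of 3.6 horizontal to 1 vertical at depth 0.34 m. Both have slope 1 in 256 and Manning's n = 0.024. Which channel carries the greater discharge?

channel A

Channel A: For a circular section of diameter D = 2.59 m at depth y = 0.647 m, the central angle is θ = 2 arccos(1 − 2y/D) = 2.094 rad. Then A = (D²/8)(θ − sin θ) = 1.029 m² and P = Dθ/2 = 2.711 m. Hydraulic radius R = A/P = 1.029/2.711 = 0.3795 m. Q_A = (1/0.024)·1.029·0.3795^(2/3)·√0.003906 = 1.404 m³/s.
Channel B: For a triangular section with side slope z = 3.6: A = zy² = 3.6×0.34² = 0.4162 m²; P = 2y√(1+z²) = 2×0.34×3.736 = 2.541 m. Hydraulic radius R = A/P = 0.4162/2.541 = 0.1638 m. Q_B = (1/0.024)·0.4162·0.1638^(2/3)·√0.003906 = 0.3244 m³/s.
Q_A = 1.404 m³/s vs Q_B = 0.3244 m³/s, so channel A carries more.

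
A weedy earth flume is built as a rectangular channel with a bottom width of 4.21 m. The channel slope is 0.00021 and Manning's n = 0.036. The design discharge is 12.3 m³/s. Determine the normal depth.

Manning's equation rearranged: A R^(2/3) = nQ / (1·√S) = 0.036 × 12.3 / (√0.00021) = 30.56.
Try y = 4.12 m: A R^(2/3) = 21.64 — too small.
Try y = 6.78 m: A R^(2/3) = 39.15 — too large.
Try y = 5.49 m: A R^(2/3) = 30.58 — ≈ 30.56.

y_n = 5.49 m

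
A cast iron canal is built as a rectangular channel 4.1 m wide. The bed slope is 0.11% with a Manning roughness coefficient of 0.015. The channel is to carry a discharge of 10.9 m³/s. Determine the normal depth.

Manning's equation rearranged: A R^(2/3) = nQ / (1·√S) = 0.015 × 10.9 / (√0.0011) = 4.93.
At y = 1.18 m: A R^(2/3) = 3.99 — short.
At y = 1.37 m: A R^(2/3) = 4.926 — matches.

y_n = 1.37 m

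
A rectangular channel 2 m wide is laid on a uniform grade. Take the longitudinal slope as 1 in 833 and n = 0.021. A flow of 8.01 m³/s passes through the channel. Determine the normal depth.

y_n = 2.95 m

Manning's equation rearranged: A R^(2/3) = nQ / (1·√S) = 0.021 × 8.01 / (√0.0012) = 4.855.
Try y = 3.62 m: A R^(2/3) = 6.153 — too large.
Try y = 2.18 m: A R^(2/3) = 3.39 — too small.
Try y = 2.95 m: A R^(2/3) = 4.857 — ≈ 4.855.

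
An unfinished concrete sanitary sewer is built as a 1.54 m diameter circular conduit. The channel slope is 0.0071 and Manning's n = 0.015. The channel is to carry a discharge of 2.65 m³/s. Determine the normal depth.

Manning's equation rearranged: A R^(2/3) = nQ / (1·√S) = 0.015 × 2.65 / (√0.0071) = 0.4717.
Trying y = 0.844 m: A R^(2/3) = 0.5741 — too large.
Trying y = 0.629 m: A R^(2/3) = 0.3451 — too small.
Trying y = 0.75 m: A R^(2/3) = 0.4712 — matches.

y_n = 0.75 m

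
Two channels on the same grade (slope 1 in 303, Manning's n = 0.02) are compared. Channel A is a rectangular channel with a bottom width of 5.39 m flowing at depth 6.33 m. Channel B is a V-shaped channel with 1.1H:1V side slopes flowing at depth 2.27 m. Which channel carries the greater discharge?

Channel A: Flow area A = b·y = 5.39 × 6.33 = 34.12 m². Wetted perimeter P = b + 2y = 5.39 + 2×6.33 = 18.05 m. Hydraulic radius R = A/P = 34.12/18.05 = 1.89 m. Q_A = (1/0.02)·34.12·1.89^(2/3)·√0.0033 = 149.8 m³/s.
Channel B: For a triangular section with side slope z = 1.1: A = zy² = 1.1×2.27² = 5.668 m²; P = 2y√(1+z²) = 2×2.27×1.487 = 6.749 m. Hydraulic radius R = A/P = 5.668/6.749 = 0.8398 m. Q_B = (1/0.02)·5.668·0.8398^(2/3)·√0.0033 = 14.49 m³/s.
Q_A = 149.8 m³/s vs Q_B = 14.49 m³/s, so channel A carries more.

channel A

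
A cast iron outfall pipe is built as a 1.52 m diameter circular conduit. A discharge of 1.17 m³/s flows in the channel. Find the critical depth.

At critical depth, Q² T / (g A³) = 1, i.e. A³/T = Q²/g = 1.17²/9.81 = 0.1395.
Trying y = 0.672 m: A³/T = 0.3069 — too large.
Trying y = 0.547 m: A³/T = 0.1392 — close enough.

y_c = 0.547 m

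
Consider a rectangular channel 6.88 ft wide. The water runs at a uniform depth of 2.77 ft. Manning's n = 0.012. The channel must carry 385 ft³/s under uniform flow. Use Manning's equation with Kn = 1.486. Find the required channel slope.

Flow area A = b·y = 6.88 × 2.77 = 19.06 ft². Wetted perimeter P = b + 2y = 6.88 + 2×2.77 = 12.42 ft.
Hydraulic radius R = A/P = 19.06/12.42 = 1.534 ft.
From Manning's equation, S = [nQ / (1.486 A R^(2/3))]² = [0.012 × 385 / (1.486 × 19.06 × 1.534^(2/3))]² = 0.015.

S = 0.015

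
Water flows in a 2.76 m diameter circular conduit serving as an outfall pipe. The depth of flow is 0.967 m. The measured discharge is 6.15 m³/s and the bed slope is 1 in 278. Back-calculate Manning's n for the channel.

For a circular section of diameter D = 2.76 m at depth y = 0.967 m, the central angle is θ = 2 arccos(1 − 2y/D) = 2.534 rad. Then A = (D²/8)(θ − sin θ) = 1.869 m² and P = Dθ/2 = 3.497 m.
Hydraulic radius R = A/P = 1.869/3.497 = 0.5345 m.
Rearranging Manning's equation: n = (1/Q) A R^(2/3) S^(1/2) = (1/6.15) × 1.869 × 0.5345^(2/3) × √0.003597 = 0.012.

n = 0.012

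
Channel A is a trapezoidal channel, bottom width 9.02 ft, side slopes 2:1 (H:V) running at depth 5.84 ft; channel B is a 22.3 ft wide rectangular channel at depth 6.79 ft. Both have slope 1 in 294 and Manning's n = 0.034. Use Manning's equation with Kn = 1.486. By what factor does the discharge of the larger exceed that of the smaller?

1.44

Channel A: With bottom width b = 9.02 ft and side slope z = 2: A = (b + zy)y = (9.02 + 2×5.84)×5.84 = 120.9 ft²; P = b + 2y√(1+z²) = 9.02 + 2×5.84×2.236 = 35.14 ft. Hydraulic radius R = A/P = 120.9/35.14 = 3.44 ft. Q_A = (1.486/0.034)·120.9·3.44^(2/3)·√0.003401 = 702.3 ft³/s.
Channel B: Flow area A = b·y = 22.3 × 6.79 = 151.4 ft². Wetted perimeter P = b + 2y = 22.3 + 2×6.79 = 35.88 ft. Hydraulic radius R = A/P = 151.4/35.88 = 4.22 ft. Q_B = (1.486/0.034)·151.4·4.22^(2/3)·√0.003401 = 1008 ft³/s.
The larger discharge is 1008 ft³/s and the smaller is 702.3 ft³/s; the ratio is 1.44.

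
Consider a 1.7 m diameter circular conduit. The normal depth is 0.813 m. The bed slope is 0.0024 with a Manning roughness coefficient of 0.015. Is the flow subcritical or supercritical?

subcritical

For a circular section of diameter D = 1.7 m at depth y = 0.813 m, the central angle is θ = 2 arccos(1 − 2y/D) = 3.055 rad. Then A = (D²/8)(θ − sin θ) = 1.072 m² and P = Dθ/2 = 2.596 m.
Hydraulic radius R = A/P = 1.072/2.596 = 0.4129 m.
V = (1/n) R^(2/3) √S = (1/0.015) × 0.4129^(2/3) × √0.0024 = 1.811 m/s. Hydraulic depth D_h = A/T = 1.072/1.698 = 0.6312 m.
Froude number Fr = V/√(g·D_h) = 1.811/√(9.81×0.6312) = 0.728, which is less than 1, so the flow is subcritical.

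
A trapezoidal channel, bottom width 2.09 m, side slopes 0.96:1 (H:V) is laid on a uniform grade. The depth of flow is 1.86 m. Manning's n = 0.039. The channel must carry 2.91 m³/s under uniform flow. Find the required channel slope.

With bottom width b = 2.09 m and side slope z = 0.96: A = (b + zy)y = (2.09 + 0.96×1.86)×1.86 = 7.209 m²; P = b + 2y√(1+z²) = 2.09 + 2×1.86×1.386 = 7.247 m.
Hydraulic radius R = A/P = 7.209/7.247 = 0.9947 m.
From Manning's equation, S = [nQ / (1 A R^(2/3))]² = [0.039 × 2.91 / (1 × 7.209 × 0.9947^(2/3))]² = 0.00025.

S = 0.00025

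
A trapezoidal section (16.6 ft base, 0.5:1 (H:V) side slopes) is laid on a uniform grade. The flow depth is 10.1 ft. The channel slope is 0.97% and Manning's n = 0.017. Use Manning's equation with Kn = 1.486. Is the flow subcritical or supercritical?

supercritical

With bottom width b = 16.6 ft and side slope z = 0.5: A = (b + zy)y = (16.6 + 0.5×10.1)×10.1 = 218.7 ft²; P = b + 2y√(1+z²) = 16.6 + 2×10.1×1.118 = 39.18 ft.
Hydraulic radius R = A/P = 218.7/39.18 = 5.58 ft.
V = (1.486/n) R^(2/3) √S = (1.486/0.017) × 5.58^(2/3) × √0.0097 = 27.09 ft/s. Hydraulic depth D_h = A/T = 218.7/26.7 = 8.19 ft.
Froude number Fr = V/√(g·D_h) = 27.09/√(32.2×8.19) = 1.67, which is greater than 1, so the flow is supercritical.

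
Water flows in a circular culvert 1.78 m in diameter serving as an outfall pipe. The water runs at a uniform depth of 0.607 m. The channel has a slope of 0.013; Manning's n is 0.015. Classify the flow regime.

For a circular section of diameter D = 1.78 m at depth y = 0.607 m, the central angle is θ = 2 arccos(1 − 2y/D) = 2.494 rad. Then A = (D²/8)(θ − sin θ) = 0.7491 m² and P = Dθ/2 = 2.22 m.
Hydraulic radius R = A/P = 0.7491/2.22 = 0.3374 m.
V = (1/n) R^(2/3) √S = (1/0.015) × 0.3374^(2/3) × √0.013 = 3.684 m/s. Hydraulic depth D_h = A/T = 0.7491/1.688 = 0.4439 m.
Froude number Fr = V/√(g·D_h) = 3.684/√(9.81×0.4439) = 1.77, which is greater than 1, so the flow is supercritical.

supercritical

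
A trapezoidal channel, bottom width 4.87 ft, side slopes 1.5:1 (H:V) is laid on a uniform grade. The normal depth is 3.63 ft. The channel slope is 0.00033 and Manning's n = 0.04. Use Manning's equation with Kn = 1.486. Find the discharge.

With bottom width b = 4.87 ft and side slope z = 1.5: A = (b + zy)y = (4.87 + 1.5×3.63)×3.63 = 37.44 ft²; P = b + 2y√(1+z²) = 4.87 + 2×3.63×1.803 = 17.96 ft.
Hydraulic radius R = A/P = 37.44/17.96 = 2.085 ft.
Manning's equation: Q = (1.486/n) A R^(2/3) S^(1/2) = (1.486/0.04) × 37.44 × 2.085^(2/3) × 0.00033^(1/2) = 41.2 ft³/s.

Q = 41.2 ft³/s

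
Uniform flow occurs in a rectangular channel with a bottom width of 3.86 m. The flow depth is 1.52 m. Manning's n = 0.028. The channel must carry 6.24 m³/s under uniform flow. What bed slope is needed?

S = 0.0011

Flow area A = b·y = 3.86 × 1.52 = 5.867 m². Wetted perimeter P = b + 2y = 3.86 + 2×1.52 = 6.9 m.
Hydraulic radius R = A/P = 5.867/6.9 = 0.8503 m.
From Manning's equation, S = [nQ / (1 A R^(2/3))]² = [0.028 × 6.24 / (1 × 5.867 × 0.8503^(2/3))]² = 0.0011.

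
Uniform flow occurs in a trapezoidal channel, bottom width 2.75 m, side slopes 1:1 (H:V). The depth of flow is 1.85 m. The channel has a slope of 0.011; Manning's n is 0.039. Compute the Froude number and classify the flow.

With bottom width b = 2.75 m and side slope z = 1: A = (b + zy)y = (2.75 + 1×1.85)×1.85 = 8.51 m²; P = b + 2y√(1+z²) = 2.75 + 2×1.85×1.414 = 7.983 m.
Hydraulic radius R = A/P = 8.51/7.983 = 1.066 m.
V = (1/n) R^(2/3) √S = (1/0.039) × 1.066^(2/3) × √0.011 = 2.806 m/s. Hydraulic depth D_h = A/T = 8.51/6.45 = 1.319 m.
Froude number Fr = V/√(g·D_h) = 2.806/√(9.81×1.319) = 0.78, which is less than 1, so the flow is subcritical.

subcritical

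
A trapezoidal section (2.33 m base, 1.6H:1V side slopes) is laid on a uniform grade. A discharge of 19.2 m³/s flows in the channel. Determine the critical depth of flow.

At critical depth, Q² T / (g A³) = 1, i.e. A³/T = Q²/g = 19.2²/9.81 = 37.58.
At y = 1.13 m: A³/T = 17.19 — too small.
At y = 1.59 m: A³/T = 62.74 — too large.
At y = 1.39 m: A³/T = 37.42 — ≈ 37.58.

y_c = 1.39 m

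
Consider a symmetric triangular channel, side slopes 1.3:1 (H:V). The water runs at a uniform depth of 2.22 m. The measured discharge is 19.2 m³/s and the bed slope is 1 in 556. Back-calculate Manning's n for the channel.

n = 0.013

For a triangular section with side slope z = 1.3: A = zy² = 1.3×2.22² = 6.407 m²; P = 2y√(1+z²) = 2×2.22×1.64 = 7.282 m.
Hydraulic radius R = A/P = 6.407/7.282 = 0.8798 m.
Rearranging Manning's equation: n = (1/Q) A R^(2/3) S^(1/2) = (1/19.2) × 6.407 × 0.8798^(2/3) × √0.001799 = 0.013.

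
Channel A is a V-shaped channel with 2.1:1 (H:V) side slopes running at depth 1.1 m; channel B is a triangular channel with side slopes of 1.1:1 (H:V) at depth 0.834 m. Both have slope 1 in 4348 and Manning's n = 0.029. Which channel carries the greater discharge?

channel A

Channel A: For a triangular section with side slope z = 2.1: A = zy² = 2.1×1.1² = 2.541 m²; P = 2y√(1+z²) = 2×1.1×2.326 = 5.117 m. Hydraulic radius R = A/P = 2.541/5.117 = 0.4966 m. Q_A = (1/0.029)·2.541·0.4966^(2/3)·√0.00023 = 0.8333 m³/s.
Channel B: For a triangular section with side slope z = 1.1: A = zy² = 1.1×0.834² = 0.7651 m²; P = 2y√(1+z²) = 2×0.834×1.487 = 2.48 m. Hydraulic radius R = A/P = 0.7651/2.48 = 0.3086 m. Q_B = (1/0.029)·0.7651·0.3086^(2/3)·√0.00023 = 0.1827 m³/s.
Q_A = 0.8333 m³/s vs Q_B = 0.1827 m³/s, so channel A carries more.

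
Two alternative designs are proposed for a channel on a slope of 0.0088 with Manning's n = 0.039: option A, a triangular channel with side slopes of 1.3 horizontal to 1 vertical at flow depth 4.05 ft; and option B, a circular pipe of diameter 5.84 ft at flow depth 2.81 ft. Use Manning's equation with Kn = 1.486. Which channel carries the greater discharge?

channel A

Channel A: For a triangular section with side slope z = 1.3: A = zy² = 1.3×4.05² = 21.32 ft²; P = 2y√(1+z²) = 2×4.05×1.64 = 13.28 ft. Hydraulic radius R = A/P = 21.32/13.28 = 1.605 ft. Q_A = (1.486/0.039)·21.32·1.605^(2/3)·√0.0088 = 104.5 ft³/s.
Channel B: For a circular section of diameter D = 5.84 ft at depth y = 2.81 ft, the central angle is θ = 2 arccos(1 − 2y/D) = 3.066 rad. Then A = (D²/8)(θ − sin θ) = 12.75 ft² and P = Dθ/2 = 8.953 ft. Hydraulic radius R = A/P = 12.75/8.953 = 1.424 ft. Q_B = (1.486/0.039)·12.75·1.424^(2/3)·√0.0088 = 57.69 ft³/s.
Q_A = 104.5 ft³/s vs Q_B = 57.69 ft³/s, so channel A carries more.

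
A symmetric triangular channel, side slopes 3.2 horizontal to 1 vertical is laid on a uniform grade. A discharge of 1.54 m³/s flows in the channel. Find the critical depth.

y_c = 0.543 m

At critical depth, Q² T / (g A³) = 1, i.e. A³/T = Q²/g = 1.54²/9.81 = 0.2418.
Trying y = 0.665 m: A³/T = 0.6659 — over.
Trying y = 0.543 m: A³/T = 0.2417 — matches.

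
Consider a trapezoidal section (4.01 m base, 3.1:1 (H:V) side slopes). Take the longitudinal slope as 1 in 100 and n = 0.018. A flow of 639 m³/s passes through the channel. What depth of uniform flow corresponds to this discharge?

y_n = 4.07 m

Manning's equation rearranged: A R^(2/3) = nQ / (1·√S) = 0.018 × 639 / (√0.01) = 115.
Trying y = 5.17 m: A R^(2/3) = 203.3 — high.
Trying y = 4.07 m: A R^(2/3) = 115.1 — close enough.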